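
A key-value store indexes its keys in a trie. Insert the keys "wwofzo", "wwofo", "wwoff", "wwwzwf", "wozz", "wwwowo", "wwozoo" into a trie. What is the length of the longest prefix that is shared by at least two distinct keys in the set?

4

Look for the deepest trie node that still has at least two words in its subtree.
e.g. "wwoff" and "wwofo" share the prefix "wwof" of length 4; no pair shares a longer one.
Longest shared-prefix length: 4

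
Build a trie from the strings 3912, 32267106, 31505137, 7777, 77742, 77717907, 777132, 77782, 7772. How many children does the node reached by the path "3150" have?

1

The children of the "3150" node are the distinct next characters among strings starting with "3150".
Distinct next characters after "3150": 5.
That node has 1 child edge.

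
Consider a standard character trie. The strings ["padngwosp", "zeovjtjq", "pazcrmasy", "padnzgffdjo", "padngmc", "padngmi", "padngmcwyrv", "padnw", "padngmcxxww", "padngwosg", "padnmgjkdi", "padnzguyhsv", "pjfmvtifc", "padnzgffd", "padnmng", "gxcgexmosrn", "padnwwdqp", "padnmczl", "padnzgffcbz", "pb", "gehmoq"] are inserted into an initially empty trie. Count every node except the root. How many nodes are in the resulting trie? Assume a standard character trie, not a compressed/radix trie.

Insert word by word; a character creates a node only if that edge doesn't already exist:
  "padngwosp" → 9 new (p, a, d, n, g, w, o, s, p)
  "zeovjtjq" → 8 new (z, e, o, v, j, t, j, q)
  "pazcrmasy" → prefix "pa" already present; 7 new (z, c, r, m, a, s, y)
  "padnzgffdjo" → prefix "padn" already present; 7 new (z, g, f, f, d, j, o)
  "padngmc" → prefix "padng" already present; 2 new (m, c)
  "padngmi" → prefix "padngm" already present; 1 new (i)
  "padngmcwyrv" → prefix "padngmc" already present; 4 new (w, y, r, v)
  "padnw" → prefix "padn" already present; 1 new (w)
  "padngmcxxww" → prefix "padngmc" already present; 4 new (x, x, w, w)
  "padngwosg" → prefix "padngwos" already present; 1 new (g)
  "padnmgjkdi" → prefix "padn" already present; 6 new (m, g, j, k, d, i)
  "padnzguyhsv" → prefix "padnzg" already present; 5 new (u, y, h, s, v)
  "pjfmvtifc" → prefix "p" already present; 8 new (j, f, m, v, t, i, f, c)
  "padnzgffd" → prefix "padnzgffd" already present; 0 new (none)
  "padnmng" → prefix "padnm" already present; 2 new (n, g)
  "gxcgexmosrn" → 11 new (g, x, c, g, e, x, m, o, s, r, n)
  "padnwwdqp" → prefix "padnw" already present; 4 new (w, d, q, p)
  "padnmczl" → prefix "padnm" already present; 3 new (c, z, l)
  "padnzgffcbz" → prefix "padnzgff" already present; 3 new (c, b, z)
  "pb" → prefix "p" already present; 1 new (b)
  "gehmoq" → prefix "g" already present; 5 new (e, h, m, o, q)
Total nodes = 9 + 8 + 7 + 7 + 2 + 1 + 4 + 1 + 4 + 1 + 6 + 5 + 8 + 0 + 2 + 11 + 4 + 3 + 3 + 1 + 5 = 92

92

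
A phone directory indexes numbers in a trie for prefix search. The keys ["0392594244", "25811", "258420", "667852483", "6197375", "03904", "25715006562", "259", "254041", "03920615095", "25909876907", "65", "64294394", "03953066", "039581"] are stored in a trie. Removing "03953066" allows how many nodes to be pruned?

A node on "03953066"'s path can go only if nothing else ends at it or branches off below it.
The suffix "3066" (4 nodes) is used only by "03953066"; the node for "0395" still has the child "8", so pruning stops there.
Nodes removed: 4

4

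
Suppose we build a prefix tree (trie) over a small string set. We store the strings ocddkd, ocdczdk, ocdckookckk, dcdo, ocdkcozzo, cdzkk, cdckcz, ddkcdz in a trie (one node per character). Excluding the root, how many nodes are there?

41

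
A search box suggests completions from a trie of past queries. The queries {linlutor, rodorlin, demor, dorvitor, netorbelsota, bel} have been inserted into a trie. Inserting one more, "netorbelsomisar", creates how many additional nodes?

5

Walking "netorbelsomisar" from the root, the first 10 characters ("netorbelso") follow existing edges; "m" is the first miss.
New nodes needed: |"netorbelsomisar"| − 10 = 15 − 10 = 5.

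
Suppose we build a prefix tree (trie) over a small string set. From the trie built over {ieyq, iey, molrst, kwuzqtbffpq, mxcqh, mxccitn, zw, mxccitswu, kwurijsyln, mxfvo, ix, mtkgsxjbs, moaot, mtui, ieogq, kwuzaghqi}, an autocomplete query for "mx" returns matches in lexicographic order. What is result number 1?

Filter for "mx…" and sort: "mxccitn", "mxccitswu", "mxcqh", "mxfvo"
The 1st is mxccitn.

mxccitn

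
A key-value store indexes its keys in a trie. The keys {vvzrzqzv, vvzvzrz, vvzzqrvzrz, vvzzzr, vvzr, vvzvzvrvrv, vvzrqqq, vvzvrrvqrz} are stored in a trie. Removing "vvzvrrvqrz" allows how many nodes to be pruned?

Walk "vvzvrrvqrz" from the leaf back toward the root, removing each node that no remaining word uses.
The suffix "rrvqrz" (6 nodes) is used only by "vvzvrrvqrz"; the node for "vvzv" still has the child "z", so pruning stops there.
Nodes removed: 6

6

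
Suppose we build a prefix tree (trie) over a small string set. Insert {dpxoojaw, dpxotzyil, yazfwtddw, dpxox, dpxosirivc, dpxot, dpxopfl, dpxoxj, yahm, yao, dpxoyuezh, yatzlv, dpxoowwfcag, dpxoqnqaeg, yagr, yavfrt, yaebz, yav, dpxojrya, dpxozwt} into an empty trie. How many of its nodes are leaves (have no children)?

17

Leaves are exactly the stored words that no other stored word extends.
Those words: "dpxojrya", "dpxoojaw", "dpxoowwfcag", "dpxopfl", "dpxoqnqaeg", "dpxosirivc", "dpxotzyil", "dpxoxj", "dpxoyuezh", "dpxozwt", "yaebz", "yagr", "yahm", "yao", "yatzlv", "yavfrt", "yazfwtddw"
Leaf count: 17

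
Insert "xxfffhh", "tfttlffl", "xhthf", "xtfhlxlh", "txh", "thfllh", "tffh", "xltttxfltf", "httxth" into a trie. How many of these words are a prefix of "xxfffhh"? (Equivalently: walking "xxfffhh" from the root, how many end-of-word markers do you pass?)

Check each prefix of "xxfffhh" against the stored set — each match is an end-marker on the path.
Prefixes of the query that are stored words: "xxfffhh"
Count: 1

1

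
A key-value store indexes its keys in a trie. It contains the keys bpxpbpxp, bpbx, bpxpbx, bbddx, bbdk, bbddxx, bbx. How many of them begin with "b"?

7

Walk to "b"; the words in its subtree are exactly those with that prefix.
Matches: "bbddx", "bbddxx", "bbdk", "bbx", "bpbx", "bpxpbpxp", "bpxpbx"
Count: 7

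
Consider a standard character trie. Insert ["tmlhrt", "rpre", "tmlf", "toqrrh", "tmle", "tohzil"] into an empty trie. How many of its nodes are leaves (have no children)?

6

Leaves are exactly the stored words that no other stored word extends.
Those words: "rpre", "tmle", "tmlf", "tmlhrt", "tohzil", "toqrrh"
Leaf count: 6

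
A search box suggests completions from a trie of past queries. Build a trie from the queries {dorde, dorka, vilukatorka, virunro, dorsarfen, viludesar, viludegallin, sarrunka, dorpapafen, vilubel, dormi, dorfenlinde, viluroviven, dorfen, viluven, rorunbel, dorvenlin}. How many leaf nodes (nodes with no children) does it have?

16

A leaf is a node with no children — equivalently, the end of a word that is not a proper prefix of any other stored word.
Those words: "dorde", "dorfenlinde", "dorka", "dormi", "dorpapafen", "dorsarfen", "dorvenlin", "rorunbel", "sarrunka", "vilubel", "viludegallin", "viludesar", "vilukatorka", "viluroviven", "viluven", "virunro"
Leaf count: 16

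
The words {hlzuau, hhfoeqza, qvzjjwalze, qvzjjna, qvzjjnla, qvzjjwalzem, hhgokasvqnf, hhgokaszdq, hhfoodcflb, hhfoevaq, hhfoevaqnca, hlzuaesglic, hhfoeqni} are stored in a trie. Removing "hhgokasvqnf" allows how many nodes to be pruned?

A node on "hhgokasvqnf"'s path can go only if nothing else ends at it or branches off below it.
The suffix "vqnf" (4 nodes) is used only by "hhgokasvqnf"; the node for "hhgokas" still has the child "z", so pruning stops there.
Nodes removed: 4

4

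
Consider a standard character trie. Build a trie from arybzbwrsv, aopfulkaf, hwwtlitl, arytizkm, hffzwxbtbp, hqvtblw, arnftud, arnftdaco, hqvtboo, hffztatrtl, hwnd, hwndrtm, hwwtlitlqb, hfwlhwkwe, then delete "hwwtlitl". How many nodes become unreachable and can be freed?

Walk "hwwtlitl" from the leaf back toward the root, removing each node that no remaining word uses.
Every node on "hwwtlitl" is still needed (e.g. by "hwwtlitlqb"), so nothing is freed.
Nodes removed: 0

0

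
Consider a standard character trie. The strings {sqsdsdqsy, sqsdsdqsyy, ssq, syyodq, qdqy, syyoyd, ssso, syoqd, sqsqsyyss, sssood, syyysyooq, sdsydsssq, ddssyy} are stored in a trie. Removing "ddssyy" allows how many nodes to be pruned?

After clearing the end-marker at "ddssyy", prune upward until reaching a node still needed by another word.
No other word shares any prefix with "ddssyy", so all 6 of its nodes go.
Nodes removed: 6

6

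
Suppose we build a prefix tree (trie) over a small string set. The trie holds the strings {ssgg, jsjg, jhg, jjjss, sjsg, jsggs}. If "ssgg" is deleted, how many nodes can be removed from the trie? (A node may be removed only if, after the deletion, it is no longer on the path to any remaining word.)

After clearing the end-marker at "ssgg", prune upward until reaching a node still needed by another word.
The suffix "sgg" (3 nodes) is used only by "ssgg"; the node for "s" still has the child "j", so pruning stops there.
Nodes removed: 3

3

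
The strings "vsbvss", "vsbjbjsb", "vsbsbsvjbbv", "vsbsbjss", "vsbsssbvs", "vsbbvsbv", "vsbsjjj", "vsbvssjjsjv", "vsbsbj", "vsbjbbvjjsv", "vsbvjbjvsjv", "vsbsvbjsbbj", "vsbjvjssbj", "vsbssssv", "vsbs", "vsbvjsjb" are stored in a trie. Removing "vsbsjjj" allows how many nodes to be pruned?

After clearing the end-marker at "vsbsjjj", prune upward until reaching a node still needed by another word.
The suffix "jjj" (3 nodes) is used only by "vsbsjjj"; the node for "vsbs" still has the child "b", so pruning stops there.
Nodes removed: 3

3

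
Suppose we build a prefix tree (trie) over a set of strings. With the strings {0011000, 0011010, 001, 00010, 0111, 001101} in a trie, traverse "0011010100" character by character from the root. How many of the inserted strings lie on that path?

3

Check each prefix of "0011010100" against the stored set — each match is an end-marker on the path.
Prefixes of the query that are stored words: "001", "001101", "0011010"
Count: 3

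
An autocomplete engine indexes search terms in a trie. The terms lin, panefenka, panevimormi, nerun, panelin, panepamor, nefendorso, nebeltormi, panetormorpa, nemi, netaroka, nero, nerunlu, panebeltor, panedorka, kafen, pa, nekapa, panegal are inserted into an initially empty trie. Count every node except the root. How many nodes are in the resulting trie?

90

Count nodes per top-level branch (shared prefixes stored once):
  'k'-branch (kafen): 5 nodes
  'l'-branch (lin): 3 nodes
  'n'-branch (nebeltormi, nefendorso, nekapa, nemi, nero, nerun, nerunlu, netaroka): 36 nodes
  'p'-branch (pa, panebeltor, panedorka, panefenka, panegal, panelin, panepamor, panetormorpa, panevimormi): 46 nodes
Sum: 90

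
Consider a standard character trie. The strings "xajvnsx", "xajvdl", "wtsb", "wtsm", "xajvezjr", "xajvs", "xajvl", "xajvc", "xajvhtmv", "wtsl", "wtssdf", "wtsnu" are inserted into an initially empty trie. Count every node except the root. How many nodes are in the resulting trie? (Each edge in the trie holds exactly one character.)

Count nodes per top-level branch (shared prefixes stored once):
  'w'-branch (wtsb, wtsl, wtsm, wtsnu, wtssdf): 11 nodes
  'x'-branch (xajvc, xajvdl, xajvezjr, xajvhtmv, xajvl, xajvnsx, xajvs): 20 nodes
Sum: 31

31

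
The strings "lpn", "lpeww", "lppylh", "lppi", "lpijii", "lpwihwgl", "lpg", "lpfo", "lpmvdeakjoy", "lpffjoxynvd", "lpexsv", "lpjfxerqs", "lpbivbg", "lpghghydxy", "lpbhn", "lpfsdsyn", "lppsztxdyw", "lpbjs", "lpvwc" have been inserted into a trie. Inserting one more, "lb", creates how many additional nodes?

1

Walking "lb" from the root, the first 1 characters ("l") follow existing edges; "b" is the first miss.
So 2 − 1 = 1 new nodes.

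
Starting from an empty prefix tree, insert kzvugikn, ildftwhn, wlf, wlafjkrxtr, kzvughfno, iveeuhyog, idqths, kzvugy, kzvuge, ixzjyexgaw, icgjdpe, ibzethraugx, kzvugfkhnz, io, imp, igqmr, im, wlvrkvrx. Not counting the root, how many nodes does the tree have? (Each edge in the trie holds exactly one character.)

89

Count nodes per top-level branch (shared prefixes stored once):
  'i'-branch (ibzethraugx, icgjdpe, idqths, igqmr, ildftwhn, im, imp, io, iveeuhyog, ixzjyexgaw): 53 nodes
  'k'-branch (kzvuge, kzvugfkhnz, kzvughfno, kzvugikn, kzvugy): 19 nodes
  'w'-branch (wlafjkrxtr, wlf, wlvrkvrx): 17 nodes
Sum: 89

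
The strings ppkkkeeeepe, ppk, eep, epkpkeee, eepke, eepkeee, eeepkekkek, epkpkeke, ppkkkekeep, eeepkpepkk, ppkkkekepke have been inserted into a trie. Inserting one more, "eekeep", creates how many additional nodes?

4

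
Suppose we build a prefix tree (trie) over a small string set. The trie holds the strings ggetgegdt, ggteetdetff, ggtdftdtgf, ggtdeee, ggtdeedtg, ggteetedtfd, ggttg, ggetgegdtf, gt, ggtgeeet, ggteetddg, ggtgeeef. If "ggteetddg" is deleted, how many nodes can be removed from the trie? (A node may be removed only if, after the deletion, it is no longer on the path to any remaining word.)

2

Walk "ggteetddg" from the leaf back toward the root, removing each node that no remaining word uses.
The suffix "dg" (2 nodes) is used only by "ggteetddg"; the node for "ggteetd" still has the child "e", so pruning stops there.
Nodes removed: 2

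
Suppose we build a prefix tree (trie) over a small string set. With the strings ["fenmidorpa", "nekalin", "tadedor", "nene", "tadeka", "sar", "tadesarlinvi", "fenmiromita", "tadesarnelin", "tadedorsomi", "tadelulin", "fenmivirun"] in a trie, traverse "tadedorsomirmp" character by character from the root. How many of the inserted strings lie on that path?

2

Walk "tadedorsomirmp" from the root; an end-of-word marker is hit whenever a stored word is a prefix of "tadedorsomirmp".
Prefixes of the query that are stored words: "tadedor", "tadedorsomi"
Count: 2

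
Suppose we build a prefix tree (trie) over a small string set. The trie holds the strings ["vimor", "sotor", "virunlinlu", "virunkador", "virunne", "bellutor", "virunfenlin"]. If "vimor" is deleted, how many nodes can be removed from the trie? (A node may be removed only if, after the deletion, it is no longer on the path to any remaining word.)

Walk "vimor" from the leaf back toward the root, removing each node that no remaining word uses.
The suffix "mor" (3 nodes) is used only by "vimor"; the node for "vi" still has the child "r", so pruning stops there.
Nodes removed: 3

3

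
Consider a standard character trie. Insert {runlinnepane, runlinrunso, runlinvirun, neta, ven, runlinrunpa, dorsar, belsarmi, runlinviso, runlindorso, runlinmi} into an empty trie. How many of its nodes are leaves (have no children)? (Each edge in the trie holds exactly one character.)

Leaves are exactly the stored words that no other stored word extends.
Those words: "belsarmi", "dorsar", "neta", "runlindorso", "runlinmi", "runlinnepane", "runlinrunpa", "runlinrunso", "runlinvirun", "runlinviso", "ven"
Leaf count: 11

11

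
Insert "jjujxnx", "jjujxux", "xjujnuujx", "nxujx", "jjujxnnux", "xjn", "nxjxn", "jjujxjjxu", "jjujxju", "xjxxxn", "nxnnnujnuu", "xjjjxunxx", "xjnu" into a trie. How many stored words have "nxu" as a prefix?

Walk to "nxu"; the words in its subtree are exactly those with that prefix.
Words under "nxu": nxujx
Count: 1

1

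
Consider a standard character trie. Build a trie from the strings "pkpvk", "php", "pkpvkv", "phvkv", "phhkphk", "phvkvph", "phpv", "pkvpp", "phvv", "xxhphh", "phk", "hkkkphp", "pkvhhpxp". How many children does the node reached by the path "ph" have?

4

Walk "ph" from the root, arriving at one node.
Distinct next characters after "ph": h, k, p, v.
That node has 4 child edges.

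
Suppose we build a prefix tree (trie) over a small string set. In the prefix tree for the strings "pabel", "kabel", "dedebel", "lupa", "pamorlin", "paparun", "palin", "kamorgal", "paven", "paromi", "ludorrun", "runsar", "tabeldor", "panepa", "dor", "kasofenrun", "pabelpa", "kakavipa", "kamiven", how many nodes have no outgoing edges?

Leaves are exactly the stored words that no other stored word extends.
Those words: "dedebel", "dor", "kabel", "kakavipa", "kamiven", "kamorgal", "kasofenrun", "ludorrun", "lupa", "pabelpa", "palin", "pamorlin", "panepa", "paparun", "paromi", "paven", "runsar", "tabeldor"
Leaf count: 18

18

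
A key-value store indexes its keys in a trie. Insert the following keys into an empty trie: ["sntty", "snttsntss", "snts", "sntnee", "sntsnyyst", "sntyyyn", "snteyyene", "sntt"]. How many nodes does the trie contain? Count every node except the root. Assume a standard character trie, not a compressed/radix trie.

Trie structure (* marks end of a word):
(root)
└─ s
   └─ n
      └─ t
         ├─ e
         │  └─ y
         │     └─ y
         │        └─ e
         │           └─ n
         │              └─ e *
         ├─ n
         │  └─ e
         │     └─ e *
         ├─ s *
         │  └─ n
         │     └─ y
         │        └─ y
         │           └─ s
         │              └─ t *
         ├─ t *
         │  ├─ s
         │  │  └─ n
         │  │     └─ t
         │  │        └─ s
         │  │           └─ s *
         │  └─ y *
         └─ y
            └─ y
               └─ y
                  └─ n *
Counting every labelled node above: 29.

29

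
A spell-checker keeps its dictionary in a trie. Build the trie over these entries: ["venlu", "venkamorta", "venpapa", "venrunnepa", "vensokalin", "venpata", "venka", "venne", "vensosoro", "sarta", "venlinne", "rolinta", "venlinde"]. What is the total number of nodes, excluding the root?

For each word, the new-node count is its length minus the longest prefix already in the trie:
  "venlu" → 5 new (v, e, n, l, u)
  "venkamorta" → prefix "ven" already present; 7 new (k, a, m, o, r, t, a)
  "venpapa" → prefix "ven" already present; 4 new (p, a, p, a)
  "venrunnepa" → prefix "ven" already present; 7 new (r, u, n, n, e, p, a)
  "vensokalin" → prefix "ven" already present; 7 new (s, o, k, a, l, i, n)
  "venpata" → prefix "venpa" already present; 2 new (t, a)
  "venka" → prefix "venka" already present; 0 new (none)
  "venne" → prefix "ven" already present; 2 new (n, e)
  "vensosoro" → prefix "venso" already present; 4 new (s, o, r, o)
  "sarta" → 5 new (s, a, r, t, a)
  "venlinne" → prefix "venl" already present; 4 new (i, n, n, e)
  "rolinta" → 7 new (r, o, l, i, n, t, a)
  "venlinde" → prefix "venlin" already present; 2 new (d, e)
Total nodes = 5 + 7 + 4 + 7 + 7 + 2 + 0 + 2 + 4 + 5 + 4 + 7 + 2 = 56

56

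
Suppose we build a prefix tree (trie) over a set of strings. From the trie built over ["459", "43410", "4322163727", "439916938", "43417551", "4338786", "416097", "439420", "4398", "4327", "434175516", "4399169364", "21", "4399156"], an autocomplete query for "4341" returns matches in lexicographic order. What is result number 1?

43410

Filter for "4341…" and sort: "43410", "43417551", "434175516"
Position 1: 43410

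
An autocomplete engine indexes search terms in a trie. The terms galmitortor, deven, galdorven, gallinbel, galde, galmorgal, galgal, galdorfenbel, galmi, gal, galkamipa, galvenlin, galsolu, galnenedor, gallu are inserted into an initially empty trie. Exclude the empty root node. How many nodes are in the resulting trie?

Trace insertions, counting only characters that open a new branch:
  "galmitortor" → 11 new (g, a, l, m, i, t, o, r, t, o, r)
  "deven" → 5 new (d, e, v, e, n)
  "galdorven" → prefix "gal" already present; 6 new (d, o, r, v, e, n)
  "gallinbel" → prefix "gal" already present; 6 new (l, i, n, b, e, l)
  "galde" → prefix "gald" already present; 1 new (e)
  "galmorgal" → prefix "galm" already present; 5 new (o, r, g, a, l)
  "galgal" → prefix "gal" already present; 3 new (g, a, l)
  "galdorfenbel" → prefix "galdor" already present; 6 new (f, e, n, b, e, l)
  "galmi" → prefix "galmi" already present; 0 new (none)
  "gal" → prefix "gal" already present; 0 new (none)
  "galkamipa" → prefix "gal" already present; 6 new (k, a, m, i, p, a)
  "galvenlin" → prefix "gal" already present; 6 new (v, e, n, l, i, n)
  "galsolu" → prefix "gal" already present; 4 new (s, o, l, u)
  "galnenedor" → prefix "gal" already present; 7 new (n, e, n, e, d, o, r)
  "gallu" → prefix "gall" already present; 1 new (u)
Total nodes = 11 + 5 + 6 + 6 + 1 + 5 + 3 + 6 + 0 + 0 + 6 + 6 + 4 + 7 + 1 = 67

67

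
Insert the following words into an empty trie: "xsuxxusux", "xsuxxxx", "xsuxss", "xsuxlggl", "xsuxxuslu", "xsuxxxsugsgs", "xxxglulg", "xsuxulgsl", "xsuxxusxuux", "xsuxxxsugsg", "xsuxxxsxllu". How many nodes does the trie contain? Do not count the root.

45

Trace insertions, counting only characters that open a new branch:
  "xsuxxusux" → 9 new (x, s, u, x, x, u, s, u, x)
  "xsuxxxx" → prefix "xsuxx" already present; 2 new (x, x)
  "xsuxss" → prefix "xsux" already present; 2 new (s, s)
  "xsuxlggl" → prefix "xsux" already present; 4 new (l, g, g, l)
  "xsuxxuslu" → prefix "xsuxxus" already present; 2 new (l, u)
  "xsuxxxsugsgs" → prefix "xsuxxx" already present; 6 new (s, u, g, s, g, s)
  "xxxglulg" → prefix "x" already present; 7 new (x, x, g, l, u, l, g)
  "xsuxulgsl" → prefix "xsux" already present; 5 new (u, l, g, s, l)
  "xsuxxusxuux" → prefix "xsuxxus" already present; 4 new (x, u, u, x)
  "xsuxxxsugsg" → prefix "xsuxxxsugsg" already present; 0 new (none)
  "xsuxxxsxllu" → prefix "xsuxxxs" already present; 4 new (x, l, l, u)
Total nodes = 9 + 2 + 2 + 4 + 2 + 6 + 7 + 5 + 4 + 0 + 4 = 45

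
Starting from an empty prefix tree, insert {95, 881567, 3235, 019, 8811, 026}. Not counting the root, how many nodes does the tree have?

Insert word by word; a character creates a node only if that edge doesn't already exist:
  "95" → 2 new (9, 5)
  "881567" → 6 new (8, 8, 1, 5, 6, 7)
  "3235" → 4 new (3, 2, 3, 5)
  "019" → 3 new (0, 1, 9)
  "8811" → prefix "881" already present; 1 new (1)
  "026" → prefix "0" already present; 2 new (2, 6)
Total nodes = 2 + 6 + 4 + 3 + 1 + 2 = 18

18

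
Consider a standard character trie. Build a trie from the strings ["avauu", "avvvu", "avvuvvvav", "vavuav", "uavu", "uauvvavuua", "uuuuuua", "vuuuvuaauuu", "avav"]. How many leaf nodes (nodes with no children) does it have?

9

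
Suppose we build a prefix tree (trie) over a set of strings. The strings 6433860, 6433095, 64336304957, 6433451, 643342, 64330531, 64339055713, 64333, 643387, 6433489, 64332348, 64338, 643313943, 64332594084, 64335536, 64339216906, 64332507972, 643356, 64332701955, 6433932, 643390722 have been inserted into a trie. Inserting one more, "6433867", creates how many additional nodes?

1

The longest prefix of "6433867" already in the trie is "643386" (length 6).
Each of the 1 remaining characters creates one node.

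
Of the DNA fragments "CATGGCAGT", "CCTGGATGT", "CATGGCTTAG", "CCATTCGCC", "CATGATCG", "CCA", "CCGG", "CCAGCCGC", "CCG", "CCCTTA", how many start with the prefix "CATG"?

3

Walk to "CATG"; the words in its subtree are exactly those with that prefix.
Words under "CATG": CATGATCG, CATGGCAGT, CATGGCTTAG
Count: 3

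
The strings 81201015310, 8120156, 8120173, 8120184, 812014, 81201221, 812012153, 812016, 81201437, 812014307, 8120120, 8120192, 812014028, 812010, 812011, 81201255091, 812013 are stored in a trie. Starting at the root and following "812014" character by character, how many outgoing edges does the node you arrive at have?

The children of the "812014" node are the distinct next characters among strings starting with "812014".
Characters that immediately follow "812014" among the stored strings: {0, 3}.
That node has 2 child edges.

2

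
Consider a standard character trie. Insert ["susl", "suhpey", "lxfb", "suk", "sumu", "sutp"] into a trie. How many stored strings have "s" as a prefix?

5

Traverse to the node for "s", then collect every word in that subtree.
Words under "s": suhpey, suk, sumu, susl, sutp
Count: 5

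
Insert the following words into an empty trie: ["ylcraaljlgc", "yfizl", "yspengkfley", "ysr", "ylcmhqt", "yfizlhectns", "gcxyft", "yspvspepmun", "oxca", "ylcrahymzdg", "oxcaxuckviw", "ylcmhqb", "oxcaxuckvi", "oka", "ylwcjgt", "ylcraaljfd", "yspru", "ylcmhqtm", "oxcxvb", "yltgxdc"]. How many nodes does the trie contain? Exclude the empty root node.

Insert word by word; a character creates a node only if that edge doesn't already exist:
  "ylcraaljlgc" → 11 new (y, l, c, r, a, a, l, j, l, g, c)
  "yfizl" → prefix "y" already present; 4 new (f, i, z, l)
  "yspengkfley" → prefix "y" already present; 10 new (s, p, e, n, g, k, f, l, e, y)
  "ysr" → prefix "ys" already present; 1 new (r)
  "ylcmhqt" → prefix "ylc" already present; 4 new (m, h, q, t)
  "yfizlhectns" → prefix "yfizl" already present; 6 new (h, e, c, t, n, s)
  "gcxyft" → 6 new (g, c, x, y, f, t)
  "yspvspepmun" → prefix "ysp" already present; 8 new (v, s, p, e, p, m, u, n)
  "oxca" → 4 new (o, x, c, a)
  "ylcrahymzdg" → prefix "ylcra" already present; 6 new (h, y, m, z, d, g)
  "oxcaxuckviw" → prefix "oxca" already present; 7 new (x, u, c, k, v, i, w)
  "ylcmhqb" → prefix "ylcmhq" already present; 1 new (b)
  "oxcaxuckvi" → prefix "oxcaxuckvi" already present; 0 new (none)
  "oka" → prefix "o" already present; 2 new (k, a)
  "ylwcjgt" → prefix "yl" already present; 5 new (w, c, j, g, t)
  "ylcraaljfd" → prefix "ylcraalj" already present; 2 new (f, d)
  "yspru" → prefix "ysp" already present; 2 new (r, u)
  "ylcmhqtm" → prefix "ylcmhqt" already present; 1 new (m)
  "oxcxvb" → prefix "oxc" already present; 3 new (x, v, b)
  "yltgxdc" → prefix "yl" already present; 5 new (t, g, x, d, c)
Total nodes = 11 + 4 + 10 + 1 + 4 + 6 + 6 + 8 + 4 + 6 + 7 + 1 + 0 + 2 + 5 + 2 + 2 + 1 + 3 + 5 = 88

88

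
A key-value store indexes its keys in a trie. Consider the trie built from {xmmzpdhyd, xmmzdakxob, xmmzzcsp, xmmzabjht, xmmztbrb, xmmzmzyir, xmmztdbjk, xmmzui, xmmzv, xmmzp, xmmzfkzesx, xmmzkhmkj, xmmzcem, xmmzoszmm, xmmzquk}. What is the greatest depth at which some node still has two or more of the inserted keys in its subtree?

5

Look for the deepest trie node that still has at least two words in its subtree.
e.g. "xmmzp" and "xmmzpdhyd" share the prefix "xmmzp" of length 5; no pair shares a longer one.
Longest shared-prefix length: 5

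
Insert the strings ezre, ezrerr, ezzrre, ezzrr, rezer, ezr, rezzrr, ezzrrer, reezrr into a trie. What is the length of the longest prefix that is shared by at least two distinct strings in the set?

6

The deepest shared node is where two words last agree before diverging.
e.g. "ezzrre" and "ezzrrer" share the prefix "ezzrre" of length 6; no pair shares a longer one.
Longest shared-prefix length: 6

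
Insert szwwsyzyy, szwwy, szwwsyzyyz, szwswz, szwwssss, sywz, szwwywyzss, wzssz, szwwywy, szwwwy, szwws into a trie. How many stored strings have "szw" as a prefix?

9

Walk to "szw"; the words in its subtree are exactly those with that prefix.
Words under "szw": szwswz, szwws, szwwssss, szwwsyzyy, szwwsyzyyz, szwwwy, szwwy, szwwywy, szwwywyzss
Count: 9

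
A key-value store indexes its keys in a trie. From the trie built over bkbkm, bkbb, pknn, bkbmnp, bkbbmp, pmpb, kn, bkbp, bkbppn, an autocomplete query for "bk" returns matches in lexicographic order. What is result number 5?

Words with prefix "bk", in lexicographic order: "bkbb", "bkbbmp", "bkbkm", "bkbmnp", "bkbp", "bkbppn"
The 5th is bkbp.

bkbp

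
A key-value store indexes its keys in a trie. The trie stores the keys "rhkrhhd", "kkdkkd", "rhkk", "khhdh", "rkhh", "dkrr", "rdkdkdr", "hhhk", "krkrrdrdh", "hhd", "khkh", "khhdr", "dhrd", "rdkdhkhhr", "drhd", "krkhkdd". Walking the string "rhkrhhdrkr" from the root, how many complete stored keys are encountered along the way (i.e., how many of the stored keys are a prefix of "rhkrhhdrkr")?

1

Walk "rhkrhhdrkr" from the root; an end-of-word marker is hit whenever a stored word is a prefix of "rhkrhhdrkr".
Prefixes of the query that are stored words: "rhkrhhd"
Count: 1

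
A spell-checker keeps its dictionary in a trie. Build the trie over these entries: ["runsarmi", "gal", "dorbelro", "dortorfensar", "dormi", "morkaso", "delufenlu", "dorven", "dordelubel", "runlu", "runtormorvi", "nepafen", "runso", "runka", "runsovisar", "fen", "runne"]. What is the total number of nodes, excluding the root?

85

Count nodes per top-level branch (shared prefixes stored once):
  'd'-branch (delufenlu, dorbelro, dordelubel, dormi, dortorfensar, dorven): 37 nodes
  'f'-branch (fen): 3 nodes
  'g'-branch (gal): 3 nodes
  'm'-branch (morkaso): 7 nodes
  'n'-branch (nepafen): 7 nodes
  'r'-branch (runka, runlu, runne, runsarmi, runso, runsovisar, runtormorvi): 28 nodes
Sum: 85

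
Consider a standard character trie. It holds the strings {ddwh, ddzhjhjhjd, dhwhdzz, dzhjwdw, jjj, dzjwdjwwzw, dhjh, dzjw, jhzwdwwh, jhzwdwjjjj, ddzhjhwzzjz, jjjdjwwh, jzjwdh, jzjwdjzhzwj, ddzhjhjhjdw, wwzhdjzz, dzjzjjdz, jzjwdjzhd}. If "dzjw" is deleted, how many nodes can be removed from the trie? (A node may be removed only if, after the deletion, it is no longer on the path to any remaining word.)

0

Walk "dzjw" from the leaf back toward the root, removing each node that no remaining word uses.
Every node on "dzjw" is still needed (e.g. by "dzjwdjwwzw"), so nothing is freed.
Nodes removed: 0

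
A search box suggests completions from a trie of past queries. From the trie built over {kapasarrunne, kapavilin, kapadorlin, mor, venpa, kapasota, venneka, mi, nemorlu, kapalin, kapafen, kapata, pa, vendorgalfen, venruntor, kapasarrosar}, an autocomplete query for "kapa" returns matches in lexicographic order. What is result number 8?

kapavilin

Words with prefix "kapa", in lexicographic order: "kapadorlin", "kapafen", "kapalin", "kapasarrosar", "kapasarrunne", "kapasota", "kapata", "kapavilin"
Position 8: kapavilin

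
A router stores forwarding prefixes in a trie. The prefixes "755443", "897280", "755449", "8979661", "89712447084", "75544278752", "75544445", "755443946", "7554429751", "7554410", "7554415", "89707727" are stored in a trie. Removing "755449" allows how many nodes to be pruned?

A node on "755449"'s path can go only if nothing else ends at it or branches off below it.
The suffix "9" (1 node) is used only by "755449"; the node for "75544" still has the child "3", so pruning stops there.
Nodes removed: 1

1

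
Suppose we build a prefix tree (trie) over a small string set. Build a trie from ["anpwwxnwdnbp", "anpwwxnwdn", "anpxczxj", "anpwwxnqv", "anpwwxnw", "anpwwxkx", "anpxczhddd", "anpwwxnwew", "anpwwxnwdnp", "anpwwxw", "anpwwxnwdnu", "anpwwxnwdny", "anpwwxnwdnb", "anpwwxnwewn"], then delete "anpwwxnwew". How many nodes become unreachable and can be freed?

After clearing the end-marker at "anpwwxnwew", prune upward until reaching a node still needed by another word.
Every node on "anpwwxnwew" is still needed (e.g. by "anpwwxnwewn"), so nothing is freed.
Nodes removed: 0

0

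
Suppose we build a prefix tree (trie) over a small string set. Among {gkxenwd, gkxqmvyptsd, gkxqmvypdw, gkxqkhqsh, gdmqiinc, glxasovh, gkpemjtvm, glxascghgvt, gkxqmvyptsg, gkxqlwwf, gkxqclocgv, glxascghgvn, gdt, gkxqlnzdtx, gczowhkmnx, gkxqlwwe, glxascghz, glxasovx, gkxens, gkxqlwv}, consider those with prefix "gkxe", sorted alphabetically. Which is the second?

DFS of the "gkxe" subtree visits, in order: "gkxens", "gkxenwd"
The 2nd is gkxenwd.

gkxenwd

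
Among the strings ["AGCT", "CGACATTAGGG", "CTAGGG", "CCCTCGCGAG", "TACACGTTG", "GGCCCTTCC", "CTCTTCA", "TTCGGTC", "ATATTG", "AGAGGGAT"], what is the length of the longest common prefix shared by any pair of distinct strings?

2

Equivalently: take the maximum, over all pairs, of their longest common prefix length.
e.g. "AGAGGGAT" and "AGCT" share the prefix "AG" of length 2; no pair shares a longer one.
Longest shared-prefix length: 2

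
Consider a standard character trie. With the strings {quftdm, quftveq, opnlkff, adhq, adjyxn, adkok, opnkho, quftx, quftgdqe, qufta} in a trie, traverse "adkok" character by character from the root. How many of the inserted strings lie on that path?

Check each prefix of "adkok" against the stored set — each match is an end-marker on the path.
Prefixes of the query that are stored words: "adkok"
Count: 1

1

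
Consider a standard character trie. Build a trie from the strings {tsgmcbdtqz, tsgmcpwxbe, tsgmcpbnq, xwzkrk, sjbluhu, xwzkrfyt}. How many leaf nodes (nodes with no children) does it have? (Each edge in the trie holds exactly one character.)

A leaf is a node with no children — equivalently, the end of a word that is not a proper prefix of any other stored word.
Those words: "sjbluhu", "tsgmcbdtqz", "tsgmcpbnq", "tsgmcpwxbe", "xwzkrfyt", "xwzkrk"
Leaf count: 6

6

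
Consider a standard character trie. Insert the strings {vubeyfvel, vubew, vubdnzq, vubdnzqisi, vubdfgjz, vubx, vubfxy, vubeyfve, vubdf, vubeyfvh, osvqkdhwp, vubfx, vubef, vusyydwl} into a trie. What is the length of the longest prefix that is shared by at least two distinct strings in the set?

8

The deepest shared node is where two words last agree before diverging.
"vubeyfve" and "vubeyfvel" agree on "vubeyfve" (8 characters) before diverging; nothing deeper is shared.
Longest shared-prefix length: 8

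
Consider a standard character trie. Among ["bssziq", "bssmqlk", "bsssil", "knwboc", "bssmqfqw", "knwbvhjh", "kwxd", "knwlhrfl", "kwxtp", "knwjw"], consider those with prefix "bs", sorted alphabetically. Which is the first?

DFS of the "bs" subtree visits, in order: "bssmqfqw", "bssmqlk", "bsssil", "bssziq"
The 1st is bssmqfqw.

bssmqfqw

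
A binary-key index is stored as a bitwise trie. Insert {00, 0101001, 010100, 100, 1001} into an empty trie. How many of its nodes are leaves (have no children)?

A leaf is a node with no children — equivalently, the end of a word that is not a proper prefix of any other stored word.
Those words: "00", "0101001", "1001"
Leaf count: 3

3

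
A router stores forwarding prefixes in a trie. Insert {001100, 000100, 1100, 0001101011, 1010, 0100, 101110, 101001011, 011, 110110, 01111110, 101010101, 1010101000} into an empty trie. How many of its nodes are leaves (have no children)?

A leaf is a node with no children — equivalently, the end of a word that is not a proper prefix of any other stored word.
Those words: "000100", "0001101011", "001100", "0100", "01111110", "101001011", "1010101000", "101010101", "101110", "1100", "110110"
Leaf count: 11

11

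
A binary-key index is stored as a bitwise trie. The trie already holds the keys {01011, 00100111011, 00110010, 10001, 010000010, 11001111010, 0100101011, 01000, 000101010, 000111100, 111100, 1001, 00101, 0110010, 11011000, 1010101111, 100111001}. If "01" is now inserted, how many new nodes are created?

Every character of "01" already lies on an existing path (it is a prefix of some stored word).
No new nodes are needed: 0.

0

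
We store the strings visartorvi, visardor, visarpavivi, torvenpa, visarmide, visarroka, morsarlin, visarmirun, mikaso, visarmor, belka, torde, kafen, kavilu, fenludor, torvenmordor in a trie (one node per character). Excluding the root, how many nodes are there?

84

For each word, the new-node count is its length minus the longest prefix already in the trie:
  "visartorvi" → 10 new (v, i, s, a, r, t, o, r, v, i)
  "visardor" → prefix "visar" already present; 3 new (d, o, r)
  "visarpavivi" → prefix "visar" already present; 6 new (p, a, v, i, v, i)
  "torvenpa" → 8 new (t, o, r, v, e, n, p, a)
  "visarmide" → prefix "visar" already present; 4 new (m, i, d, e)
  "visarroka" → prefix "visar" already present; 4 new (r, o, k, a)
  "morsarlin" → 9 new (m, o, r, s, a, r, l, i, n)
  "visarmirun" → prefix "visarmi" already present; 3 new (r, u, n)
  "mikaso" → prefix "m" already present; 5 new (i, k, a, s, o)
  "visarmor" → prefix "visarm" already present; 2 new (o, r)
  "belka" → 5 new (b, e, l, k, a)
  "torde" → prefix "tor" already present; 2 new (d, e)
  "kafen" → 5 new (k, a, f, e, n)
  "kavilu" → prefix "ka" already present; 4 new (v, i, l, u)
  "fenludor" → 8 new (f, e, n, l, u, d, o, r)
  "torvenmordor" → prefix "torven" already present; 6 new (m, o, r, d, o, r)
Total nodes = 10 + 3 + 6 + 8 + 4 + 4 + 9 + 3 + 5 + 2 + 5 + 2 + 5 + 4 + 8 + 6 = 84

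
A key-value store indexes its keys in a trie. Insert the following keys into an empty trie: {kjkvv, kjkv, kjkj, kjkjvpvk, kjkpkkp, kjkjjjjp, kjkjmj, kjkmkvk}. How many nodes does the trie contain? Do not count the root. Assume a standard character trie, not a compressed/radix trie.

24

Insert word by word; a character creates a node only if that edge doesn't already exist:
  "kjkvv" → 5 new (k, j, k, v, v)
  "kjkv" → prefix "kjkv" already present; 0 new (none)
  "kjkj" → prefix "kjk" already present; 1 new (j)
  "kjkjvpvk" → prefix "kjkj" already present; 4 new (v, p, v, k)
  "kjkpkkp" → prefix "kjk" already present; 4 new (p, k, k, p)
  "kjkjjjjp" → prefix "kjkj" already present; 4 new (j, j, j, p)
  "kjkjmj" → prefix "kjkj" already present; 2 new (m, j)
  "kjkmkvk" → prefix "kjk" already present; 4 new (m, k, v, k)
Total nodes = 5 + 0 + 1 + 4 + 4 + 4 + 2 + 4 = 24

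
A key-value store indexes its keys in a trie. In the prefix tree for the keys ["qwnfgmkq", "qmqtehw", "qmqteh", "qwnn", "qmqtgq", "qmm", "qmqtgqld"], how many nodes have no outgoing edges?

5

A leaf is a node with no children — equivalently, the end of a word that is not a proper prefix of any other stored word.
Those words: "qmm", "qmqtehw", "qmqtgqld", "qwnfgmkq", "qwnn"
Leaf count: 5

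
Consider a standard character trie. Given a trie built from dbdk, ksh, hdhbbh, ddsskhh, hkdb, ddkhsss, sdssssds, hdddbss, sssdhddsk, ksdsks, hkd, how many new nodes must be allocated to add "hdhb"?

"hdhb" is already a full path in the trie; only an end-marker is added.
No new nodes are needed: 0.

0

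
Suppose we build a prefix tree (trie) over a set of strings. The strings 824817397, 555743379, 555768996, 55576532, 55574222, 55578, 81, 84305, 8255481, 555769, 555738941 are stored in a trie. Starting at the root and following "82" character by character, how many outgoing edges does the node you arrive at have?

2

Follow the path "82" to its node, then look at its outgoing edges.
Distinct next characters after "82": 4, 5.
That node has 2 child edges.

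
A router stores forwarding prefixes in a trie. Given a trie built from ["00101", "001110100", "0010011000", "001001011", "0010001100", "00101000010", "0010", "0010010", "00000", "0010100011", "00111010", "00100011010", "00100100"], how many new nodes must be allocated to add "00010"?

2

"000" is already a path in the trie; the remaining "10" must be added.
So 5 − 3 = 2 new nodes.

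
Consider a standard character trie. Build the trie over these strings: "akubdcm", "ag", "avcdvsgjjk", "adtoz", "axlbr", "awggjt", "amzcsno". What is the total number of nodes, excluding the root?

For each word, the new-node count is its length minus the longest prefix already in the trie:
  "akubdcm" → 7 new (a, k, u, b, d, c, m)
  "ag" → prefix "a" already present; 1 new (g)
  "avcdvsgjjk" → prefix "a" already present; 9 new (v, c, d, v, s, g, j, j, k)
  "adtoz" → prefix "a" already present; 4 new (d, t, o, z)
  "axlbr" → prefix "a" already present; 4 new (x, l, b, r)
  "awggjt" → prefix "a" already present; 5 new (w, g, g, j, t)
  "amzcsno" → prefix "a" already present; 6 new (m, z, c, s, n, o)
Total nodes = 7 + 1 + 9 + 4 + 4 + 5 + 6 = 36

36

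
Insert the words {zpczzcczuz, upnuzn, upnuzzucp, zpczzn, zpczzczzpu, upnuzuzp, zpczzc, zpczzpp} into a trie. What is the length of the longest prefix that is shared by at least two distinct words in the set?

6

Equivalently: take the maximum, over all pairs, of their longest common prefix length.
"zpczzc" and "zpczzcczuz" agree on "zpczzc" (6 characters) before diverging; nothing deeper is shared.
Longest shared-prefix length: 6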